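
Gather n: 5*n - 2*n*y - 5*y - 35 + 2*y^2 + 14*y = n*(5 - 2*y) + 2*y^2 + 9*y - 35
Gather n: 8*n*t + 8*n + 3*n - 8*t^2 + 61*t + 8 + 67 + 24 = n*(8*t + 11) - 8*t^2 + 61*t + 99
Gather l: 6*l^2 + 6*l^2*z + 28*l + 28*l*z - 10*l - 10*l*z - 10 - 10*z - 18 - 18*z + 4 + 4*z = l^2*(6*z + 6) + l*(18*z + 18) - 24*z - 24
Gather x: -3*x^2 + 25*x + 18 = -3*x^2 + 25*x + 18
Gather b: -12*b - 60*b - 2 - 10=-72*b - 12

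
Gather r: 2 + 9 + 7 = 18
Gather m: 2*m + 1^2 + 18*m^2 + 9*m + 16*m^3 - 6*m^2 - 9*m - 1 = 16*m^3 + 12*m^2 + 2*m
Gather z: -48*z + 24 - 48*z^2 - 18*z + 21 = -48*z^2 - 66*z + 45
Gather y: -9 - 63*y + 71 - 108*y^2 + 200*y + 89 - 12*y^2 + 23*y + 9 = -120*y^2 + 160*y + 160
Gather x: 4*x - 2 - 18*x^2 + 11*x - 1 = -18*x^2 + 15*x - 3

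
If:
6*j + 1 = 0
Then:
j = -1/6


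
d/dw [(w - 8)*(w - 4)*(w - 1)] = 3*w^2 - 26*w + 44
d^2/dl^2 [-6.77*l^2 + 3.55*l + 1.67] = -13.5400000000000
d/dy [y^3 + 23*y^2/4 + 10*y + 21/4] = 3*y^2 + 23*y/2 + 10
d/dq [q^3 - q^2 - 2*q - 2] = 3*q^2 - 2*q - 2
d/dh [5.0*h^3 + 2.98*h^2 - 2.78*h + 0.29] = 15.0*h^2 + 5.96*h - 2.78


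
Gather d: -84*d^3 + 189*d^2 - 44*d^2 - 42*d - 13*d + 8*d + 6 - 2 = -84*d^3 + 145*d^2 - 47*d + 4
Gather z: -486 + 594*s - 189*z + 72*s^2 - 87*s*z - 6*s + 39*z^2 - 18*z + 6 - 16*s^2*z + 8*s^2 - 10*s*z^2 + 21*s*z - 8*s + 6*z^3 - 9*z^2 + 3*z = 80*s^2 + 580*s + 6*z^3 + z^2*(30 - 10*s) + z*(-16*s^2 - 66*s - 204) - 480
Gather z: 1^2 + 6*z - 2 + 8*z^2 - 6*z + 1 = 8*z^2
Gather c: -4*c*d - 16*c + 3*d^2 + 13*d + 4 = c*(-4*d - 16) + 3*d^2 + 13*d + 4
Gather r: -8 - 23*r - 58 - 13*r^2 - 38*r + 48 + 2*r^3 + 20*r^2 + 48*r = 2*r^3 + 7*r^2 - 13*r - 18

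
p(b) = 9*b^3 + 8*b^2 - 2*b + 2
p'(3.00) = 289.00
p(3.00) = 311.00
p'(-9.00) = 2041.00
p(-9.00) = -5893.00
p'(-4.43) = 456.99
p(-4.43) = -614.59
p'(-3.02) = 195.93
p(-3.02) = -166.89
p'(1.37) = 70.60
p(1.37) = 37.42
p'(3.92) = 475.61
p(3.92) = 659.22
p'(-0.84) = 3.61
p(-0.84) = 3.99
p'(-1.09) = 12.64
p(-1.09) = 2.03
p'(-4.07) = 380.13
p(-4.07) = -464.11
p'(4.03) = 500.98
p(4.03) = 712.92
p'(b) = 27*b^2 + 16*b - 2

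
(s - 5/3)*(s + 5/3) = s^2 - 25/9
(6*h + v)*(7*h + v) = 42*h^2 + 13*h*v + v^2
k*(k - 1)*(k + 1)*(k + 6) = k^4 + 6*k^3 - k^2 - 6*k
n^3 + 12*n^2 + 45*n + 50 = (n + 2)*(n + 5)^2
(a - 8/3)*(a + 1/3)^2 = a^3 - 2*a^2 - 5*a/3 - 8/27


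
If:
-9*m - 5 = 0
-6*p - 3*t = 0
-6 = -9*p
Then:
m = -5/9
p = 2/3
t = -4/3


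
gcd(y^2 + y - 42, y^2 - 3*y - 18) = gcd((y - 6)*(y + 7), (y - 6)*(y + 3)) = y - 6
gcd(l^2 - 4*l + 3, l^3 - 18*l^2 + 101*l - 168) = l - 3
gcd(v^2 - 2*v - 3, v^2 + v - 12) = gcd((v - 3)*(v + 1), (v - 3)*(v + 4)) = v - 3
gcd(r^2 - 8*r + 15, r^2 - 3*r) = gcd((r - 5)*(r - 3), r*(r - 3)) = r - 3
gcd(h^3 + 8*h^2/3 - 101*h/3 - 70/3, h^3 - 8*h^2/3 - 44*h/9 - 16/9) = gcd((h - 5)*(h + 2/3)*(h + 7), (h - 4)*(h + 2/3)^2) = h + 2/3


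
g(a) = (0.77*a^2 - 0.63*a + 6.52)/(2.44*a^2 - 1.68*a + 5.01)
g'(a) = (1.68 - 4.88*a)*(0.77*a^2 - 0.63*a + 6.52)/(2.44*a^2 - 1.68*a + 5.01)^2 + (1.54*a - 0.63)/(2.44*a^2 - 1.68*a + 5.01) = (0.243600000000001*a^2 - 24.1022*a + 7.7973)/(5.9536*a^4 - 8.1984*a^3 + 27.2712*a^2 - 16.8336*a + 25.1001)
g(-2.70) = 0.51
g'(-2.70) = 0.10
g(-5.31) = 0.38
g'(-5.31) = 0.02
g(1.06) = 1.13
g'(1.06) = -0.49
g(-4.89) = 0.39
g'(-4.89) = 0.03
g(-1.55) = 0.69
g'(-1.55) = 0.25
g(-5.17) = 0.38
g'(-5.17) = 0.02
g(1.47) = 0.93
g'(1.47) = -0.44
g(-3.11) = 0.47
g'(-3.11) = 0.07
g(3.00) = 0.53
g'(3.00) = -0.13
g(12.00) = 0.33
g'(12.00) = -0.00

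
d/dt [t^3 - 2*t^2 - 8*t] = 3*t^2 - 4*t - 8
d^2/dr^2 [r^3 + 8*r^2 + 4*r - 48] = 6*r + 16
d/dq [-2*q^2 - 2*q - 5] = -4*q - 2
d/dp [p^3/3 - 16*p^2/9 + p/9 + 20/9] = p^2 - 32*p/9 + 1/9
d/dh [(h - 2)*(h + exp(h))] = h + (h - 2)*(exp(h) + 1) + exp(h)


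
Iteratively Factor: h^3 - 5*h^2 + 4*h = (h - 4)*(h^2 - h) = (h - 4)*(h - 1)*(h)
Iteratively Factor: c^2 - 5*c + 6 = (c - 2)*(c - 3)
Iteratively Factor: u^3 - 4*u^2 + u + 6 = (u - 3)*(u^2 - u - 2) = (u - 3)*(u + 1)*(u - 2)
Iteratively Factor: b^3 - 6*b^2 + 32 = (b + 2)*(b^2 - 8*b + 16) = (b - 4)*(b + 2)*(b - 4)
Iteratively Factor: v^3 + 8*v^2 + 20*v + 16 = (v + 4)*(v^2 + 4*v + 4) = (v + 2)*(v + 4)*(v + 2)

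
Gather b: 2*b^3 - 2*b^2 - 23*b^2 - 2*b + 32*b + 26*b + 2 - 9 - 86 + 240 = 2*b^3 - 25*b^2 + 56*b + 147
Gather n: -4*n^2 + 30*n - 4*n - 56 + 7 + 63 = -4*n^2 + 26*n + 14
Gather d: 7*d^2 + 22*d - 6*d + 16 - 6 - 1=7*d^2 + 16*d + 9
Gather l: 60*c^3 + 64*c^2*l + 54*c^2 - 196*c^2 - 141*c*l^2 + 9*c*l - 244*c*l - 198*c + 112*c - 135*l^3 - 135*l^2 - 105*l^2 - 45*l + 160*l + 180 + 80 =60*c^3 - 142*c^2 - 86*c - 135*l^3 + l^2*(-141*c - 240) + l*(64*c^2 - 235*c + 115) + 260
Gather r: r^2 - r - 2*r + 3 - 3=r^2 - 3*r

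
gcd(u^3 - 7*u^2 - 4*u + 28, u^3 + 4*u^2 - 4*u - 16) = u^2 - 4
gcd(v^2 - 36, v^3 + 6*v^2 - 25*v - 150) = v + 6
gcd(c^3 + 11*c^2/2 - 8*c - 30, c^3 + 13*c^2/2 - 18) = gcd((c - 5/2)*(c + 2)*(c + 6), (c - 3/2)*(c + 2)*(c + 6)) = c^2 + 8*c + 12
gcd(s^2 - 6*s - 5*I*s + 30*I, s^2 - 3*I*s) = 1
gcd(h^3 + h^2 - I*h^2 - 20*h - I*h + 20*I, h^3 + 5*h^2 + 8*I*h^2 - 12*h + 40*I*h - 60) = h + 5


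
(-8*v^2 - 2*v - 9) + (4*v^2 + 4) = -4*v^2 - 2*v - 5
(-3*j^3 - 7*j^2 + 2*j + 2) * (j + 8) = -3*j^4 - 31*j^3 - 54*j^2 + 18*j + 16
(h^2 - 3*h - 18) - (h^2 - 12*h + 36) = 9*h - 54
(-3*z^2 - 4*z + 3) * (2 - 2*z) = 6*z^3 + 2*z^2 - 14*z + 6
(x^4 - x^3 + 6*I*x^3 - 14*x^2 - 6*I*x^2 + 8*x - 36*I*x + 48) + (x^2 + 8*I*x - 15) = x^4 - x^3 + 6*I*x^3 - 13*x^2 - 6*I*x^2 + 8*x - 28*I*x + 33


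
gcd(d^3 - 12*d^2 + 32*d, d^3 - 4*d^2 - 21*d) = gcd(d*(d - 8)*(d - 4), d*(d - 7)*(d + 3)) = d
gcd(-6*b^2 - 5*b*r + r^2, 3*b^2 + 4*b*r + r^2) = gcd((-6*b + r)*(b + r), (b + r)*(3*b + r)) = b + r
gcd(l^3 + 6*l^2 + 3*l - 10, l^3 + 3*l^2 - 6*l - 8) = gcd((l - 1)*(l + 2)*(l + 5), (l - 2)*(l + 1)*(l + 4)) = 1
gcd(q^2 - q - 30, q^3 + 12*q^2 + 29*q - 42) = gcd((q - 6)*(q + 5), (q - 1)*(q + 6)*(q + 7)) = 1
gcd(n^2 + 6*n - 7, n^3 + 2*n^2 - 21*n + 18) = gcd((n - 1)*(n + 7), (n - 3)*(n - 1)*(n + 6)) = n - 1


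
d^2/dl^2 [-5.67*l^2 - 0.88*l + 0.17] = -11.3400000000000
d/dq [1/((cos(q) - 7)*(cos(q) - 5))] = 2*(cos(q) - 6)*sin(q)/((cos(q) - 7)^2*(cos(q) - 5)^2)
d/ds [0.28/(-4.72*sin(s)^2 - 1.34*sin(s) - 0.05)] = (2.6432*sin(s) + 0.3752)*cos(s)/(4.72*sin(s)^2 + 1.34*sin(s) + 0.05)^2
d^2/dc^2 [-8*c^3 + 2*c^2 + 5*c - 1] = 4 - 48*c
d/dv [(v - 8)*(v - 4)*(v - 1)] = 3*v^2 - 26*v + 44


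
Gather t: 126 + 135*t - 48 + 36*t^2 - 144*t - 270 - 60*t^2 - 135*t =-24*t^2 - 144*t - 192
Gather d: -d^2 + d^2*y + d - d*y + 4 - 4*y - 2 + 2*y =d^2*(y - 1) + d*(1 - y) - 2*y + 2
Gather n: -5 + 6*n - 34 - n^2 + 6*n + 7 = -n^2 + 12*n - 32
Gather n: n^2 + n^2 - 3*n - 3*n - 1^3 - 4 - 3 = 2*n^2 - 6*n - 8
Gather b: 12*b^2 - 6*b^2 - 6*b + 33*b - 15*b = 6*b^2 + 12*b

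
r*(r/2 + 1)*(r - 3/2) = r^3/2 + r^2/4 - 3*r/2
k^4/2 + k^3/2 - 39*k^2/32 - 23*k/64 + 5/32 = (k/2 + 1/4)*(k - 5/4)*(k - 1/4)*(k + 2)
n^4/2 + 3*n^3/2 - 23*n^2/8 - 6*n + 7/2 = (n/2 + 1)*(n - 2)*(n - 1/2)*(n + 7/2)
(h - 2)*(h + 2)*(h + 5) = h^3 + 5*h^2 - 4*h - 20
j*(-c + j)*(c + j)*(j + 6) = -c^2*j^2 - 6*c^2*j + j^4 + 6*j^3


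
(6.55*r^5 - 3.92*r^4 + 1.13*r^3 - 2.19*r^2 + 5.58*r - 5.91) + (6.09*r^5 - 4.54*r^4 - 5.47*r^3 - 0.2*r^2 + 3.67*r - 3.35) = 12.64*r^5 - 8.46*r^4 - 4.34*r^3 - 2.39*r^2 + 9.25*r - 9.26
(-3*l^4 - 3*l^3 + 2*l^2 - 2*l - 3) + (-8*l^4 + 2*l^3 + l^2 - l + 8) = -11*l^4 - l^3 + 3*l^2 - 3*l + 5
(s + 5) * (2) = 2*s + 10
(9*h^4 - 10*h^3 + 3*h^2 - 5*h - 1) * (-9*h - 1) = -81*h^5 + 81*h^4 - 17*h^3 + 42*h^2 + 14*h + 1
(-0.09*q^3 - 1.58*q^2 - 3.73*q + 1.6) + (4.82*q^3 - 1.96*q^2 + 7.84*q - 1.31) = 4.73*q^3 - 3.54*q^2 + 4.11*q + 0.29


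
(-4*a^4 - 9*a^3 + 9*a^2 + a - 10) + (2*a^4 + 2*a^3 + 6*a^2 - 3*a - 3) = -2*a^4 - 7*a^3 + 15*a^2 - 2*a - 13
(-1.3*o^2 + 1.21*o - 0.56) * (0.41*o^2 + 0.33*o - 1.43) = -0.533*o^4 + 0.0670999999999999*o^3 + 2.0287*o^2 - 1.9151*o + 0.8008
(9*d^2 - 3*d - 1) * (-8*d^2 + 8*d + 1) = -72*d^4 + 96*d^3 - 7*d^2 - 11*d - 1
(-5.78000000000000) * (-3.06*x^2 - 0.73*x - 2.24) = 17.6868*x^2 + 4.2194*x + 12.9472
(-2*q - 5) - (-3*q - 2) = q - 3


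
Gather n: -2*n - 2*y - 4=-2*n - 2*y - 4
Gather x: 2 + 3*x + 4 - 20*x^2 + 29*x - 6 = -20*x^2 + 32*x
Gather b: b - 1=b - 1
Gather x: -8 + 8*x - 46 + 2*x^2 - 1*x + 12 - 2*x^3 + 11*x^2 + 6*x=-2*x^3 + 13*x^2 + 13*x - 42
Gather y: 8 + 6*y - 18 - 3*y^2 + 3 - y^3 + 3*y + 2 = -y^3 - 3*y^2 + 9*y - 5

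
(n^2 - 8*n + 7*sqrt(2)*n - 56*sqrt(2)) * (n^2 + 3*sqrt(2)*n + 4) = n^4 - 8*n^3 + 10*sqrt(2)*n^3 - 80*sqrt(2)*n^2 + 46*n^2 - 368*n + 28*sqrt(2)*n - 224*sqrt(2)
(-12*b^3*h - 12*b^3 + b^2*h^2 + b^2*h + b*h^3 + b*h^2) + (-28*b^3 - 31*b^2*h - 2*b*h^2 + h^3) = -12*b^3*h - 40*b^3 + b^2*h^2 - 30*b^2*h + b*h^3 - b*h^2 + h^3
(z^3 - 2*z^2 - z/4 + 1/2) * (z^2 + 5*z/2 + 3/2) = z^5 + z^4/2 - 15*z^3/4 - 25*z^2/8 + 7*z/8 + 3/4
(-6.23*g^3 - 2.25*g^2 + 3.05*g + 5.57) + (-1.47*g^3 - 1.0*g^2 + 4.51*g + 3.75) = -7.7*g^3 - 3.25*g^2 + 7.56*g + 9.32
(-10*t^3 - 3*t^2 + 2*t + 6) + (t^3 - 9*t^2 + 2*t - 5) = -9*t^3 - 12*t^2 + 4*t + 1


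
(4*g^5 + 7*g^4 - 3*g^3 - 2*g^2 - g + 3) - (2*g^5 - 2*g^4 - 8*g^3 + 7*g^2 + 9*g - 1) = 2*g^5 + 9*g^4 + 5*g^3 - 9*g^2 - 10*g + 4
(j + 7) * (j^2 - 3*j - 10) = j^3 + 4*j^2 - 31*j - 70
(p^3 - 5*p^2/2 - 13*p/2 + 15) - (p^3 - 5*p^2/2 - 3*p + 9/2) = 21/2 - 7*p/2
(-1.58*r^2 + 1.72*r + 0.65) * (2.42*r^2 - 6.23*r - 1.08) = -3.8236*r^4 + 14.0058*r^3 - 7.4362*r^2 - 5.9071*r - 0.702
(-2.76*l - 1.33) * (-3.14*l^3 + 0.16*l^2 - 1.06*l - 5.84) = 8.6664*l^4 + 3.7346*l^3 + 2.7128*l^2 + 17.5282*l + 7.7672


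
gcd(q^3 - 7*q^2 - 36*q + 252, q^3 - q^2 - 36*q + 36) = q^2 - 36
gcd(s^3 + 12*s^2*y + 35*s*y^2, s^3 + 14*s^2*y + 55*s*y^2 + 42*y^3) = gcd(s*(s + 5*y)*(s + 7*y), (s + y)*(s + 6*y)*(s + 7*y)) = s + 7*y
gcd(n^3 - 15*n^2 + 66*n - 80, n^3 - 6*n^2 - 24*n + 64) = n^2 - 10*n + 16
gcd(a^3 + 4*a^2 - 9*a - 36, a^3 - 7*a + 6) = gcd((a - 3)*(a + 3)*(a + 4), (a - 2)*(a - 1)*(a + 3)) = a + 3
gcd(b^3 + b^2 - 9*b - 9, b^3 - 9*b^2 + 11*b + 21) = b^2 - 2*b - 3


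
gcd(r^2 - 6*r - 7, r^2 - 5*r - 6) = r + 1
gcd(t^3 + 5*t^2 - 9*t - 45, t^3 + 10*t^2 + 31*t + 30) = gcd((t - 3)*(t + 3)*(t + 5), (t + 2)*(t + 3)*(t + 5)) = t^2 + 8*t + 15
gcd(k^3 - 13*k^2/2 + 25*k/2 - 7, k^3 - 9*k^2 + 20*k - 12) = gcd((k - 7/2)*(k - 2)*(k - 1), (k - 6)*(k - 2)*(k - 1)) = k^2 - 3*k + 2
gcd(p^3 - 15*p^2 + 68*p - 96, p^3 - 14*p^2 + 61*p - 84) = p^2 - 7*p + 12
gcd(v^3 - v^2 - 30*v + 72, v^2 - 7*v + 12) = v^2 - 7*v + 12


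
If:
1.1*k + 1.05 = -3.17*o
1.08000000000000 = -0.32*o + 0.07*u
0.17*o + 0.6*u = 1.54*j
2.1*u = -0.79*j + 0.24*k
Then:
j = 0.01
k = 8.18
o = -3.17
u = 0.93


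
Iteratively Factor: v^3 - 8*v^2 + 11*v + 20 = (v + 1)*(v^2 - 9*v + 20) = (v - 4)*(v + 1)*(v - 5)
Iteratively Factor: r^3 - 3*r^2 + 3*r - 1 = (r - 1)*(r^2 - 2*r + 1) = (r - 1)^2*(r - 1)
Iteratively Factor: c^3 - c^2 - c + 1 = (c - 1)*(c^2 - 1) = (c - 1)^2*(c + 1)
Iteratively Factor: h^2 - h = (h)*(h - 1)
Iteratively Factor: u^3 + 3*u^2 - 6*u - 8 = (u + 1)*(u^2 + 2*u - 8) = (u - 2)*(u + 1)*(u + 4)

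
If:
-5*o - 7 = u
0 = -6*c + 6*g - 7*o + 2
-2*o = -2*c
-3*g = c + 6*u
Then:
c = -86/45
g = -604/135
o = -86/45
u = 23/9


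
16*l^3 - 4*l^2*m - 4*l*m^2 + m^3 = (-4*l + m)*(-2*l + m)*(2*l + m)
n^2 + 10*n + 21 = (n + 3)*(n + 7)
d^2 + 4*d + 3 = (d + 1)*(d + 3)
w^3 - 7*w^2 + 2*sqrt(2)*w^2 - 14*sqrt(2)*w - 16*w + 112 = (w - 7)*(w - 2*sqrt(2))*(w + 4*sqrt(2))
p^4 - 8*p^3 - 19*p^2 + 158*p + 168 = (p - 7)*(p - 6)*(p + 1)*(p + 4)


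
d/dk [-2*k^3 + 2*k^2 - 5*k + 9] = -6*k^2 + 4*k - 5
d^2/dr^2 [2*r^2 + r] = 4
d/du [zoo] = 0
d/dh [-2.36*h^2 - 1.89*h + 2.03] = -4.72*h - 1.89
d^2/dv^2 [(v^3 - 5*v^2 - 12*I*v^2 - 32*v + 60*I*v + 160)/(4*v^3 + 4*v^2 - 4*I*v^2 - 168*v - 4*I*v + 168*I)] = (v^6*(-6 - 11*I) + v^5*(30 + 183*I) + v^4*(450 - 1503*I) + v^3*(-2518 + 2473*I) + v^2*(-5796 + 3474*I) + v*(-14340 - 4008*I) + 179684 - 31080*I)/(2*v^9 + v^8*(6 - 6*I) + v^7*(-252 - 18*I) + v^6*(-520 + 740*I) + v^5*(11070 + 1512*I) + v^4*(12090 - 31242*I) + v^3*(-179172 - 32254*I) + v^2*(-31752 + 454860*I) + v*(444528 + 10584*I) - 148176*I)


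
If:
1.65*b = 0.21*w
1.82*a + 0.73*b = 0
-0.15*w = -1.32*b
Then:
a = 0.00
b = 0.00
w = 0.00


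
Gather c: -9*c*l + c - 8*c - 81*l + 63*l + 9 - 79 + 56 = c*(-9*l - 7) - 18*l - 14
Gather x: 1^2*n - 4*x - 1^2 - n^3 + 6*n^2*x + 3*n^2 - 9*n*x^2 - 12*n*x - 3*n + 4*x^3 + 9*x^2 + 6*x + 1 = -n^3 + 3*n^2 - 2*n + 4*x^3 + x^2*(9 - 9*n) + x*(6*n^2 - 12*n + 2)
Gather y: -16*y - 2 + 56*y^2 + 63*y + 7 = 56*y^2 + 47*y + 5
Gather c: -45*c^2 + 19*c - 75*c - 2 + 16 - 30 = -45*c^2 - 56*c - 16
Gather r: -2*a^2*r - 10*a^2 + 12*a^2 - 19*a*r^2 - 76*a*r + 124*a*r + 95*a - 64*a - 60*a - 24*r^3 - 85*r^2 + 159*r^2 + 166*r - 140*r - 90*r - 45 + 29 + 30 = 2*a^2 - 29*a - 24*r^3 + r^2*(74 - 19*a) + r*(-2*a^2 + 48*a - 64) + 14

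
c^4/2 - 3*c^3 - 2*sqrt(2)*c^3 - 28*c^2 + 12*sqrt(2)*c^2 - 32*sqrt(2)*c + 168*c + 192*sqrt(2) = (c/2 + sqrt(2))*(c - 6)*(c - 8*sqrt(2))*(c + 2*sqrt(2))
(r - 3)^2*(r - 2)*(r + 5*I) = r^4 - 8*r^3 + 5*I*r^3 + 21*r^2 - 40*I*r^2 - 18*r + 105*I*r - 90*I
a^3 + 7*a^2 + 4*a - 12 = (a - 1)*(a + 2)*(a + 6)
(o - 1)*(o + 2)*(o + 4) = o^3 + 5*o^2 + 2*o - 8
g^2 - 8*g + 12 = (g - 6)*(g - 2)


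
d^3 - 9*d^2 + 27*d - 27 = (d - 3)^3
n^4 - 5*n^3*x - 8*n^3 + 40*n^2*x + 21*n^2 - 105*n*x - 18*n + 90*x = (n - 3)^2*(n - 2)*(n - 5*x)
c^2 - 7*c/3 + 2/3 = (c - 2)*(c - 1/3)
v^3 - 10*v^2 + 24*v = v*(v - 6)*(v - 4)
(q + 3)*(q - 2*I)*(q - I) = q^3 + 3*q^2 - 3*I*q^2 - 2*q - 9*I*q - 6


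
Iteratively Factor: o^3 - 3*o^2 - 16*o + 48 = (o - 4)*(o^2 + o - 12) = (o - 4)*(o - 3)*(o + 4)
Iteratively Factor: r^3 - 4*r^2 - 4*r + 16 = (r + 2)*(r^2 - 6*r + 8) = (r - 4)*(r + 2)*(r - 2)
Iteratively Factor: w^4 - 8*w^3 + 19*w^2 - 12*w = (w)*(w^3 - 8*w^2 + 19*w - 12) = w*(w - 1)*(w^2 - 7*w + 12) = w*(w - 4)*(w - 1)*(w - 3)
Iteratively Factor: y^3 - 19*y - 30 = (y + 2)*(y^2 - 2*y - 15) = (y - 5)*(y + 2)*(y + 3)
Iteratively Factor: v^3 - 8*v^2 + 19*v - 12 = (v - 3)*(v^2 - 5*v + 4) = (v - 3)*(v - 1)*(v - 4)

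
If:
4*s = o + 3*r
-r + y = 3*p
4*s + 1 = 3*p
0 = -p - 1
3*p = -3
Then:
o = -3*y - 13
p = -1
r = y + 3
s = -1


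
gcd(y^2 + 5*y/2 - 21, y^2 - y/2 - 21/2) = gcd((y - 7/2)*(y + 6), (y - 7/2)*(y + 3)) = y - 7/2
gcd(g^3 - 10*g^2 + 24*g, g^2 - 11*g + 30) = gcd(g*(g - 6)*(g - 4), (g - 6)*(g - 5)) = g - 6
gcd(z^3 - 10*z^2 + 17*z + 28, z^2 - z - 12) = z - 4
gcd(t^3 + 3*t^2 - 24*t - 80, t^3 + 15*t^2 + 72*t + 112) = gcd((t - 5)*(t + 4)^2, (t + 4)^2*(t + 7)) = t^2 + 8*t + 16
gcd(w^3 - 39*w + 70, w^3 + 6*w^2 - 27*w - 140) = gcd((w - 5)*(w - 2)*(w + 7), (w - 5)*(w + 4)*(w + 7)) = w^2 + 2*w - 35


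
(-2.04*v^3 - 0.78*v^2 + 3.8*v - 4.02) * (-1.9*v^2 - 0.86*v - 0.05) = 3.876*v^5 + 3.2364*v^4 - 6.4472*v^3 + 4.409*v^2 + 3.2672*v + 0.201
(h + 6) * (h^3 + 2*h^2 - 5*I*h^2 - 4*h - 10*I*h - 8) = h^4 + 8*h^3 - 5*I*h^3 + 8*h^2 - 40*I*h^2 - 32*h - 60*I*h - 48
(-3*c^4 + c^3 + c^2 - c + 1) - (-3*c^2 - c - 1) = -3*c^4 + c^3 + 4*c^2 + 2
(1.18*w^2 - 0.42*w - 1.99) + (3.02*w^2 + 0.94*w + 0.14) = 4.2*w^2 + 0.52*w - 1.85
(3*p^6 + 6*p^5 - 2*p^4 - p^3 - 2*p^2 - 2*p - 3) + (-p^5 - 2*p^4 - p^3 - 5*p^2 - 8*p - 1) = 3*p^6 + 5*p^5 - 4*p^4 - 2*p^3 - 7*p^2 - 10*p - 4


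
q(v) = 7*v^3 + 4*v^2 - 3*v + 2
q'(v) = 21*v^2 + 8*v - 3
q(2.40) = 114.61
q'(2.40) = 137.16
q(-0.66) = 3.71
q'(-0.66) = 0.87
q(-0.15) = 2.52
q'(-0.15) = -3.73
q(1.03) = 10.80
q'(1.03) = 27.52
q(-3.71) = -289.27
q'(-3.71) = 256.37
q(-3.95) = -355.15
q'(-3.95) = 293.05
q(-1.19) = -0.56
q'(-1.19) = 17.22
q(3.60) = 369.63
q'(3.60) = 297.96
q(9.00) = 5402.00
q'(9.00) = 1770.00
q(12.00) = 12638.00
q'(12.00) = 3117.00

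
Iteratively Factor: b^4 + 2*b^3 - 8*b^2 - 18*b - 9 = (b - 3)*(b^3 + 5*b^2 + 7*b + 3) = (b - 3)*(b + 3)*(b^2 + 2*b + 1) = (b - 3)*(b + 1)*(b + 3)*(b + 1)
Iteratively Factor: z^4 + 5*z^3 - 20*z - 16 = (z - 2)*(z^3 + 7*z^2 + 14*z + 8) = (z - 2)*(z + 1)*(z^2 + 6*z + 8) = (z - 2)*(z + 1)*(z + 2)*(z + 4)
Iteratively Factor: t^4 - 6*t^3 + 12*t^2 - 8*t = (t - 2)*(t^3 - 4*t^2 + 4*t) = (t - 2)^2*(t^2 - 2*t) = (t - 2)^3*(t)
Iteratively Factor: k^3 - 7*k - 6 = (k + 1)*(k^2 - k - 6) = (k + 1)*(k + 2)*(k - 3)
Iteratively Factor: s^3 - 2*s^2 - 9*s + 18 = (s - 2)*(s^2 - 9) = (s - 2)*(s + 3)*(s - 3)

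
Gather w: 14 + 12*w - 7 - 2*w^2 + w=-2*w^2 + 13*w + 7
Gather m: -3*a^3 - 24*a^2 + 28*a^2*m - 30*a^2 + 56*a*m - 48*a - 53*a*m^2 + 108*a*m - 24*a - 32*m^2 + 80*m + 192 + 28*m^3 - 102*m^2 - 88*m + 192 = -3*a^3 - 54*a^2 - 72*a + 28*m^3 + m^2*(-53*a - 134) + m*(28*a^2 + 164*a - 8) + 384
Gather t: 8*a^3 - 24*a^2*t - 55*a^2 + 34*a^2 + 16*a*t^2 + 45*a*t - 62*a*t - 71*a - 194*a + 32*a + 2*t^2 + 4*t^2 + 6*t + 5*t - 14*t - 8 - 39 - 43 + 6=8*a^3 - 21*a^2 - 233*a + t^2*(16*a + 6) + t*(-24*a^2 - 17*a - 3) - 84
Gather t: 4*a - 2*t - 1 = 4*a - 2*t - 1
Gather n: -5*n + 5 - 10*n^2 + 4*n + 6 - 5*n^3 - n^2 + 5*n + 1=-5*n^3 - 11*n^2 + 4*n + 12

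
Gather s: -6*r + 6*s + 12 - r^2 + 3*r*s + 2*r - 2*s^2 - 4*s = -r^2 - 4*r - 2*s^2 + s*(3*r + 2) + 12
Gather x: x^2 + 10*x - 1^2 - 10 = x^2 + 10*x - 11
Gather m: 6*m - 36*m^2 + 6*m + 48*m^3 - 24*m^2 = 48*m^3 - 60*m^2 + 12*m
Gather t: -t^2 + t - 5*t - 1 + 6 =-t^2 - 4*t + 5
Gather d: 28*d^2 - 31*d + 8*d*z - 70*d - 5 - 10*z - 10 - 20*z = 28*d^2 + d*(8*z - 101) - 30*z - 15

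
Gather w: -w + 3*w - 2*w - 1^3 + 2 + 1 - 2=0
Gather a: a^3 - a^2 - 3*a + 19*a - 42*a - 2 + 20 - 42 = a^3 - a^2 - 26*a - 24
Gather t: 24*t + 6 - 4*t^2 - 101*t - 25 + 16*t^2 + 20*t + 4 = 12*t^2 - 57*t - 15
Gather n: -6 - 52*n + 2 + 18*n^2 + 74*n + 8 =18*n^2 + 22*n + 4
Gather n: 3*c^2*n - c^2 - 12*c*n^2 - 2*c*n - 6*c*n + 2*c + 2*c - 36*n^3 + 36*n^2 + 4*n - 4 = -c^2 + 4*c - 36*n^3 + n^2*(36 - 12*c) + n*(3*c^2 - 8*c + 4) - 4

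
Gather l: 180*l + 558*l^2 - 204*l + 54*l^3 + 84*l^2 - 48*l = 54*l^3 + 642*l^2 - 72*l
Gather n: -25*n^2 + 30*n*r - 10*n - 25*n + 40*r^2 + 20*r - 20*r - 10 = -25*n^2 + n*(30*r - 35) + 40*r^2 - 10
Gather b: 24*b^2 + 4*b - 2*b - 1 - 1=24*b^2 + 2*b - 2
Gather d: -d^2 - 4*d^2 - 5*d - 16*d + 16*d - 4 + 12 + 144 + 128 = -5*d^2 - 5*d + 280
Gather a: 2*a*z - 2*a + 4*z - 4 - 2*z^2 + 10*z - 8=a*(2*z - 2) - 2*z^2 + 14*z - 12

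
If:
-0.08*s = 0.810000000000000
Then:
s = -10.12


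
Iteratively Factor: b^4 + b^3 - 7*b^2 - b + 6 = (b - 2)*(b^3 + 3*b^2 - b - 3) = (b - 2)*(b + 1)*(b^2 + 2*b - 3) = (b - 2)*(b - 1)*(b + 1)*(b + 3)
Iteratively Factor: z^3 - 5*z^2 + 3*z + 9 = (z + 1)*(z^2 - 6*z + 9) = (z - 3)*(z + 1)*(z - 3)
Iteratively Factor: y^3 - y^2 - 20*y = (y)*(y^2 - y - 20) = y*(y + 4)*(y - 5)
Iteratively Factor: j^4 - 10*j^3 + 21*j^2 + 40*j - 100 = (j + 2)*(j^3 - 12*j^2 + 45*j - 50) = (j - 2)*(j + 2)*(j^2 - 10*j + 25) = (j - 5)*(j - 2)*(j + 2)*(j - 5)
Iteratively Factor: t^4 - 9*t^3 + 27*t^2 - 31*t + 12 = (t - 1)*(t^3 - 8*t^2 + 19*t - 12) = (t - 4)*(t - 1)*(t^2 - 4*t + 3) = (t - 4)*(t - 3)*(t - 1)*(t - 1)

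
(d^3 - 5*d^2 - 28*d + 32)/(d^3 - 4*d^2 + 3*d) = (d^2 - 4*d - 32)/(d*(d - 3))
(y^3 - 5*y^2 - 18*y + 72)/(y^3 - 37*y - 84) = (y^2 - 9*y + 18)/(y^2 - 4*y - 21)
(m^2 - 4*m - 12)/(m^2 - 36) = (m + 2)/(m + 6)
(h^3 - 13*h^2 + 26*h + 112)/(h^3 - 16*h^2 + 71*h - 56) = (h + 2)/(h - 1)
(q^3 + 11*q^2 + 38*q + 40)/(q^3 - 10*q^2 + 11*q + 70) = (q^2 + 9*q + 20)/(q^2 - 12*q + 35)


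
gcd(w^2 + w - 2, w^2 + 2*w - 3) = w - 1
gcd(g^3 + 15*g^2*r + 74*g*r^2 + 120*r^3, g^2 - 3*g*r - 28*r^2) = g + 4*r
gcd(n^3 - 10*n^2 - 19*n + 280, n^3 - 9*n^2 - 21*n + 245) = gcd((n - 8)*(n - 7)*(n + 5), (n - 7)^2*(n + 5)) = n^2 - 2*n - 35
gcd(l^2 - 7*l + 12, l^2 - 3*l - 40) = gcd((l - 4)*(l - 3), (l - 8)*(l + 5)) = 1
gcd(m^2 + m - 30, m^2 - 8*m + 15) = m - 5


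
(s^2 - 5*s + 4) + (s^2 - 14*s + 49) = 2*s^2 - 19*s + 53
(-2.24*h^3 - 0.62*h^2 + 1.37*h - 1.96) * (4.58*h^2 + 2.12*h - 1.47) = -10.2592*h^5 - 7.5884*h^4 + 8.253*h^3 - 5.161*h^2 - 6.1691*h + 2.8812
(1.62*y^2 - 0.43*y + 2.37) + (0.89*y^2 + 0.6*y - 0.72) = 2.51*y^2 + 0.17*y + 1.65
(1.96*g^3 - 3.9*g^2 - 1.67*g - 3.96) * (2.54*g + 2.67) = 4.9784*g^4 - 4.6728*g^3 - 14.6548*g^2 - 14.5173*g - 10.5732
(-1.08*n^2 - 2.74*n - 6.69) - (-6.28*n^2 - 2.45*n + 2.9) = 5.2*n^2 - 0.29*n - 9.59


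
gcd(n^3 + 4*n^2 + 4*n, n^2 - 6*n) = n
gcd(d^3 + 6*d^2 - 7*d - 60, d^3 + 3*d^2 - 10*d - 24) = d^2 + d - 12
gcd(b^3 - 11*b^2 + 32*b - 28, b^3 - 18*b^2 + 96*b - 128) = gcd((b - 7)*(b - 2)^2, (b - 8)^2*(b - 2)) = b - 2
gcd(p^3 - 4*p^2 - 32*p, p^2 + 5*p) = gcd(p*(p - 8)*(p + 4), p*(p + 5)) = p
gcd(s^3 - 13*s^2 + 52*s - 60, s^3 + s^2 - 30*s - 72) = s - 6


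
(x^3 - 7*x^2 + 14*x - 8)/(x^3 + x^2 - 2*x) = (x^2 - 6*x + 8)/(x*(x + 2))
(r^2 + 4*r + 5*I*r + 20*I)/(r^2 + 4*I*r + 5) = (r + 4)/(r - I)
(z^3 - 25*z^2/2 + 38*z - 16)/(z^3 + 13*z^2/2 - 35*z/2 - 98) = (2*z^2 - 17*z + 8)/(2*z^2 + 21*z + 49)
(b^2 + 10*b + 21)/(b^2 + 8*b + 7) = (b + 3)/(b + 1)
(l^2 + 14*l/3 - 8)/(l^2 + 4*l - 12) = (l - 4/3)/(l - 2)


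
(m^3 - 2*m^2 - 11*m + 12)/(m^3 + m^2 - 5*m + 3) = (m - 4)/(m - 1)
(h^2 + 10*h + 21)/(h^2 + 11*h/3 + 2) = 3*(h + 7)/(3*h + 2)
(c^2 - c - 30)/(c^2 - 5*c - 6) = (c + 5)/(c + 1)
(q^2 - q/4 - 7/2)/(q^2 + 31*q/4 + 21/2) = (q - 2)/(q + 6)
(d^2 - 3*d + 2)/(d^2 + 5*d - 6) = (d - 2)/(d + 6)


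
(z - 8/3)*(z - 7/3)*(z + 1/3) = z^3 - 14*z^2/3 + 41*z/9 + 56/27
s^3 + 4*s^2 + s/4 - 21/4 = (s - 1)*(s + 3/2)*(s + 7/2)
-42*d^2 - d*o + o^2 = (-7*d + o)*(6*d + o)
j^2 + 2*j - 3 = (j - 1)*(j + 3)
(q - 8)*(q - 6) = q^2 - 14*q + 48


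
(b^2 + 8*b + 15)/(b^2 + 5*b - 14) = (b^2 + 8*b + 15)/(b^2 + 5*b - 14)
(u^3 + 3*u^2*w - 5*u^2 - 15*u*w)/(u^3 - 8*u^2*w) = (u^2 + 3*u*w - 5*u - 15*w)/(u*(u - 8*w))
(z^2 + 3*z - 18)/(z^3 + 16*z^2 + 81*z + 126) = (z - 3)/(z^2 + 10*z + 21)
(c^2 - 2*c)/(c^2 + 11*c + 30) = c*(c - 2)/(c^2 + 11*c + 30)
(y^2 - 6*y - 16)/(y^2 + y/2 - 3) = 2*(y - 8)/(2*y - 3)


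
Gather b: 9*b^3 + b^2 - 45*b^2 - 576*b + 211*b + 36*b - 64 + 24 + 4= 9*b^3 - 44*b^2 - 329*b - 36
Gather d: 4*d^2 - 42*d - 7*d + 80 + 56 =4*d^2 - 49*d + 136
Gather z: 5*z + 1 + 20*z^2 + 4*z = 20*z^2 + 9*z + 1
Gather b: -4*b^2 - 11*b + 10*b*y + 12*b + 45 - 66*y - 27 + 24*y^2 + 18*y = -4*b^2 + b*(10*y + 1) + 24*y^2 - 48*y + 18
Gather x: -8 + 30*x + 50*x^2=50*x^2 + 30*x - 8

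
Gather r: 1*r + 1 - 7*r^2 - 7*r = -7*r^2 - 6*r + 1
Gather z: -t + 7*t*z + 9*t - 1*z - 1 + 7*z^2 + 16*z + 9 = 8*t + 7*z^2 + z*(7*t + 15) + 8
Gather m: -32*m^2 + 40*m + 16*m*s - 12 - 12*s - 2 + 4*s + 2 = -32*m^2 + m*(16*s + 40) - 8*s - 12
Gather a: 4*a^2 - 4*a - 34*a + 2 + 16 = 4*a^2 - 38*a + 18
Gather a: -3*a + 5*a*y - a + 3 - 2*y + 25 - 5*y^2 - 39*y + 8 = a*(5*y - 4) - 5*y^2 - 41*y + 36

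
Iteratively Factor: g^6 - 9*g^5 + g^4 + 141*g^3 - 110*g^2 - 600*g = (g + 3)*(g^5 - 12*g^4 + 37*g^3 + 30*g^2 - 200*g) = (g + 2)*(g + 3)*(g^4 - 14*g^3 + 65*g^2 - 100*g) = g*(g + 2)*(g + 3)*(g^3 - 14*g^2 + 65*g - 100) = g*(g - 4)*(g + 2)*(g + 3)*(g^2 - 10*g + 25) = g*(g - 5)*(g - 4)*(g + 2)*(g + 3)*(g - 5)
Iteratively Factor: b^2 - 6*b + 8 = (b - 2)*(b - 4)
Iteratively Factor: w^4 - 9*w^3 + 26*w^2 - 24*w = (w - 4)*(w^3 - 5*w^2 + 6*w) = w*(w - 4)*(w^2 - 5*w + 6) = w*(w - 4)*(w - 2)*(w - 3)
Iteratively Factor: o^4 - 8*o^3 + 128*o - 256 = (o - 4)*(o^3 - 4*o^2 - 16*o + 64) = (o - 4)^2*(o^2 - 16) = (o - 4)^2*(o + 4)*(o - 4)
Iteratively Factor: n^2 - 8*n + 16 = (n - 4)*(n - 4)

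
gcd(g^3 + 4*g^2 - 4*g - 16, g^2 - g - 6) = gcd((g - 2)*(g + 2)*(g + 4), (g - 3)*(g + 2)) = g + 2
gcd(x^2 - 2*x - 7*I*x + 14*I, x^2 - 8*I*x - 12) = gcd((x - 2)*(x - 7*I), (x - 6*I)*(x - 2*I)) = 1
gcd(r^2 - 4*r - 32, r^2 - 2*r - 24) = r + 4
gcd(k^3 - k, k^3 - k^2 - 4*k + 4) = k - 1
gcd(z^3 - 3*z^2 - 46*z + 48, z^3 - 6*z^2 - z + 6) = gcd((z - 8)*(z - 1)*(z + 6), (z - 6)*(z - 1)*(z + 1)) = z - 1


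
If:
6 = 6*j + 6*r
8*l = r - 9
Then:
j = 1 - r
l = r/8 - 9/8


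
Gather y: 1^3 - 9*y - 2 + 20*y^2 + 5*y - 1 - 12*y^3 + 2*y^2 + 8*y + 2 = -12*y^3 + 22*y^2 + 4*y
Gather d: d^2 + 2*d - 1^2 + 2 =d^2 + 2*d + 1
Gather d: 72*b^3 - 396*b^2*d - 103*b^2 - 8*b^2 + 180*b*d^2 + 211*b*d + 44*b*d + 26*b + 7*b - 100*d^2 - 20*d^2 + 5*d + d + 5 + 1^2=72*b^3 - 111*b^2 + 33*b + d^2*(180*b - 120) + d*(-396*b^2 + 255*b + 6) + 6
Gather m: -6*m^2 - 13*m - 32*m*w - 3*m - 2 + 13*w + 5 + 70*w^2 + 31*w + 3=-6*m^2 + m*(-32*w - 16) + 70*w^2 + 44*w + 6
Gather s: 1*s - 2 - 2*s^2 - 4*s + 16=-2*s^2 - 3*s + 14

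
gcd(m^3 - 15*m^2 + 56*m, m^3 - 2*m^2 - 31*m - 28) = m - 7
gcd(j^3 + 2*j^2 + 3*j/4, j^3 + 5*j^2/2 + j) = j^2 + j/2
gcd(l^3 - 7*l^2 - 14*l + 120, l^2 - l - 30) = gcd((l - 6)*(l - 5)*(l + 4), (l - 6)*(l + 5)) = l - 6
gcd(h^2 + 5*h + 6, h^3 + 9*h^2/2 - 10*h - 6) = 1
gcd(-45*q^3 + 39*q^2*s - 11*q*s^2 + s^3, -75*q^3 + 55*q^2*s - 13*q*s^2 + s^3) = 15*q^2 - 8*q*s + s^2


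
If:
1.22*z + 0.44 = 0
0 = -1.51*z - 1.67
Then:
No Solution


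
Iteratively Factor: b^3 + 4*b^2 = (b)*(b^2 + 4*b) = b*(b + 4)*(b)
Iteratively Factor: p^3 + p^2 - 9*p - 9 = (p + 3)*(p^2 - 2*p - 3) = (p - 3)*(p + 3)*(p + 1)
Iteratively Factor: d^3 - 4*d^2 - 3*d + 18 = (d - 3)*(d^2 - d - 6) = (d - 3)*(d + 2)*(d - 3)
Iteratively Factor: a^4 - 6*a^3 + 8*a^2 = (a)*(a^3 - 6*a^2 + 8*a) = a*(a - 4)*(a^2 - 2*a) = a^2*(a - 4)*(a - 2)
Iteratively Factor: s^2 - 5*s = (s - 5)*(s)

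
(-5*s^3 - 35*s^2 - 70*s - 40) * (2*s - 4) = -10*s^4 - 50*s^3 + 200*s + 160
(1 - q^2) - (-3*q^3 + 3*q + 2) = 3*q^3 - q^2 - 3*q - 1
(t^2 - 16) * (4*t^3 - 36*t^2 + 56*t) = 4*t^5 - 36*t^4 - 8*t^3 + 576*t^2 - 896*t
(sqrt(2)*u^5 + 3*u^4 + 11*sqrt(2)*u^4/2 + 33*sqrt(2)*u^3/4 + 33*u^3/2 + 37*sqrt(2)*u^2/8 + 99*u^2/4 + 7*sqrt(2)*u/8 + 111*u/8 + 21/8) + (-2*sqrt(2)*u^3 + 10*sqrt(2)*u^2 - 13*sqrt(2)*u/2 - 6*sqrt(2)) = sqrt(2)*u^5 + 3*u^4 + 11*sqrt(2)*u^4/2 + 25*sqrt(2)*u^3/4 + 33*u^3/2 + 117*sqrt(2)*u^2/8 + 99*u^2/4 - 45*sqrt(2)*u/8 + 111*u/8 - 6*sqrt(2) + 21/8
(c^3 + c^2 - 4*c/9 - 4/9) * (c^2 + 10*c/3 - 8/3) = c^5 + 13*c^4/3 + 2*c^3/9 - 124*c^2/27 - 8*c/27 + 32/27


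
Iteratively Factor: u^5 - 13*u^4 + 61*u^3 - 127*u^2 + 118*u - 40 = (u - 4)*(u^4 - 9*u^3 + 25*u^2 - 27*u + 10) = (u - 4)*(u - 2)*(u^3 - 7*u^2 + 11*u - 5) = (u - 4)*(u - 2)*(u - 1)*(u^2 - 6*u + 5) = (u - 5)*(u - 4)*(u - 2)*(u - 1)*(u - 1)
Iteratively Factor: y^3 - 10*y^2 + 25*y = (y)*(y^2 - 10*y + 25) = y*(y - 5)*(y - 5)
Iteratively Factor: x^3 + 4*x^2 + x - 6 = (x + 3)*(x^2 + x - 2) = (x + 2)*(x + 3)*(x - 1)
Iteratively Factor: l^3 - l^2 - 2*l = (l - 2)*(l^2 + l) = l*(l - 2)*(l + 1)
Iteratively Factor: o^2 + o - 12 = (o + 4)*(o - 3)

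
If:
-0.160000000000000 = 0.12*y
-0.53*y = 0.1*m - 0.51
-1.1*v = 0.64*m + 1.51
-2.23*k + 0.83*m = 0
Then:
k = 4.53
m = 12.17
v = -8.45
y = -1.33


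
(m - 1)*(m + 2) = m^2 + m - 2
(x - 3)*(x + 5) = x^2 + 2*x - 15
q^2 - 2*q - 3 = (q - 3)*(q + 1)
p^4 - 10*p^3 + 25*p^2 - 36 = (p - 6)*(p - 3)*(p - 2)*(p + 1)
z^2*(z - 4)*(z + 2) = z^4 - 2*z^3 - 8*z^2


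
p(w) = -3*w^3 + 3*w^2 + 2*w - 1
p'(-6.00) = -358.00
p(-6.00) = 743.00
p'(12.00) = -1222.00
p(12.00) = -4729.00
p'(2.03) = -22.91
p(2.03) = -9.67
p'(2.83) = -53.10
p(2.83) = -39.31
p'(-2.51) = -69.76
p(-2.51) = 60.32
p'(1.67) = -13.08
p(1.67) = -3.27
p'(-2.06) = -48.55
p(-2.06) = 33.84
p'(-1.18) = -17.61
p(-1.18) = 5.75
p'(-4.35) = -194.40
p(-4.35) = 294.01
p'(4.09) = -124.01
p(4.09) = -147.89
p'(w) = -9*w^2 + 6*w + 2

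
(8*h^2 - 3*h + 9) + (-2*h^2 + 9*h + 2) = 6*h^2 + 6*h + 11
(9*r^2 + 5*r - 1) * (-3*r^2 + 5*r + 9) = -27*r^4 + 30*r^3 + 109*r^2 + 40*r - 9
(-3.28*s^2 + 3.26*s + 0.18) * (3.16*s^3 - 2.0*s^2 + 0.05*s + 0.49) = -10.3648*s^5 + 16.8616*s^4 - 6.1152*s^3 - 1.8042*s^2 + 1.6064*s + 0.0882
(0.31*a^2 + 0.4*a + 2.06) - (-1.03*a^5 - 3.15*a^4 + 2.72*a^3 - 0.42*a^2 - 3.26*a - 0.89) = 1.03*a^5 + 3.15*a^4 - 2.72*a^3 + 0.73*a^2 + 3.66*a + 2.95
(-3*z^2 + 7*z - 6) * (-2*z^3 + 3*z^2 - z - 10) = 6*z^5 - 23*z^4 + 36*z^3 + 5*z^2 - 64*z + 60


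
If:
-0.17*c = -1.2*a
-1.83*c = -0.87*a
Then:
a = 0.00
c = 0.00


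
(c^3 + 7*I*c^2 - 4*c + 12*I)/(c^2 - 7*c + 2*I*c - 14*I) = (c^2 + 5*I*c + 6)/(c - 7)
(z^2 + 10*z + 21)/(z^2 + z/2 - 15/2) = 2*(z + 7)/(2*z - 5)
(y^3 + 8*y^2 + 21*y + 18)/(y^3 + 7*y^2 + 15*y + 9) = (y + 2)/(y + 1)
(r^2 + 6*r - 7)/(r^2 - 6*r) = (r^2 + 6*r - 7)/(r*(r - 6))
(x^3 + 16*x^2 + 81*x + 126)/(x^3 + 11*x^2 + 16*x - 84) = (x + 3)/(x - 2)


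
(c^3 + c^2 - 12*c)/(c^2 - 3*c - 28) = c*(c - 3)/(c - 7)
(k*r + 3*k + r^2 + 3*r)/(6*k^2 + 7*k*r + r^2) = (r + 3)/(6*k + r)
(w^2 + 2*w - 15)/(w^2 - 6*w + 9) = (w + 5)/(w - 3)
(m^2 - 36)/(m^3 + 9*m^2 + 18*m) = (m - 6)/(m*(m + 3))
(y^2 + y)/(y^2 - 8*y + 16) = y*(y + 1)/(y^2 - 8*y + 16)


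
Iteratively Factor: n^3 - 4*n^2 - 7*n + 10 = (n - 1)*(n^2 - 3*n - 10) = (n - 5)*(n - 1)*(n + 2)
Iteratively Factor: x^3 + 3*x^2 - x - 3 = (x - 1)*(x^2 + 4*x + 3) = (x - 1)*(x + 1)*(x + 3)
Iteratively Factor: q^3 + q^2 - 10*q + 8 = (q - 1)*(q^2 + 2*q - 8) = (q - 2)*(q - 1)*(q + 4)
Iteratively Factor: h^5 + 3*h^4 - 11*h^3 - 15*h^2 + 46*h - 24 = (h - 2)*(h^4 + 5*h^3 - h^2 - 17*h + 12) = (h - 2)*(h + 3)*(h^3 + 2*h^2 - 7*h + 4) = (h - 2)*(h - 1)*(h + 3)*(h^2 + 3*h - 4) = (h - 2)*(h - 1)^2*(h + 3)*(h + 4)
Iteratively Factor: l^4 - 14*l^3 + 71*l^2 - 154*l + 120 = (l - 5)*(l^3 - 9*l^2 + 26*l - 24) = (l - 5)*(l - 3)*(l^2 - 6*l + 8) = (l - 5)*(l - 3)*(l - 2)*(l - 4)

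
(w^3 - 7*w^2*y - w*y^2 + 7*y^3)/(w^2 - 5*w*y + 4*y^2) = (-w^2 + 6*w*y + 7*y^2)/(-w + 4*y)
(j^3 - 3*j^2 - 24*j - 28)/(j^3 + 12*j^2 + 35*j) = (j^3 - 3*j^2 - 24*j - 28)/(j*(j^2 + 12*j + 35))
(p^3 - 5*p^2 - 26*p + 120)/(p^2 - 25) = (p^2 - 10*p + 24)/(p - 5)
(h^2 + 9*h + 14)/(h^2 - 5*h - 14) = (h + 7)/(h - 7)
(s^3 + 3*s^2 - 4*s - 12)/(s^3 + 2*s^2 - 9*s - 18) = (s - 2)/(s - 3)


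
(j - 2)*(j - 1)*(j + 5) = j^3 + 2*j^2 - 13*j + 10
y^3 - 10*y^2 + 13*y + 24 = (y - 8)*(y - 3)*(y + 1)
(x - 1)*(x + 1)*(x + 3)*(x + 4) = x^4 + 7*x^3 + 11*x^2 - 7*x - 12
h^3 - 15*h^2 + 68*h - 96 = (h - 8)*(h - 4)*(h - 3)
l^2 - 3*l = l*(l - 3)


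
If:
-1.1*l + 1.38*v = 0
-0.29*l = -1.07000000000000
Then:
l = 3.69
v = 2.94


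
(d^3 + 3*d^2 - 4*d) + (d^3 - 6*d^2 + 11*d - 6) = 2*d^3 - 3*d^2 + 7*d - 6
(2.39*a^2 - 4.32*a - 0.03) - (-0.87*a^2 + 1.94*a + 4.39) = 3.26*a^2 - 6.26*a - 4.42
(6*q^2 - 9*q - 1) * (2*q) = 12*q^3 - 18*q^2 - 2*q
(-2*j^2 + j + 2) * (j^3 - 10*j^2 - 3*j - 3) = -2*j^5 + 21*j^4 - 2*j^3 - 17*j^2 - 9*j - 6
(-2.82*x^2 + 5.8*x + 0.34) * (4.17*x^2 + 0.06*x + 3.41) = -11.7594*x^4 + 24.0168*x^3 - 7.8504*x^2 + 19.7984*x + 1.1594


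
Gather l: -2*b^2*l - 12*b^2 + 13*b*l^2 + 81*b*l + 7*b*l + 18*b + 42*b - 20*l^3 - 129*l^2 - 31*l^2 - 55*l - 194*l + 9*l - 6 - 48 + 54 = -12*b^2 + 60*b - 20*l^3 + l^2*(13*b - 160) + l*(-2*b^2 + 88*b - 240)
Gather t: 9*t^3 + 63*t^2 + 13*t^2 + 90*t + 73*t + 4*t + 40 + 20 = 9*t^3 + 76*t^2 + 167*t + 60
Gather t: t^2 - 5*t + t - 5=t^2 - 4*t - 5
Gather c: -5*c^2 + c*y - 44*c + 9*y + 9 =-5*c^2 + c*(y - 44) + 9*y + 9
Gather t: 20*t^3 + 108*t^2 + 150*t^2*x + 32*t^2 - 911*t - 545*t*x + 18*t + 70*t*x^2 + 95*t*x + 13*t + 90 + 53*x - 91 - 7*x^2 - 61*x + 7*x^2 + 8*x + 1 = 20*t^3 + t^2*(150*x + 140) + t*(70*x^2 - 450*x - 880)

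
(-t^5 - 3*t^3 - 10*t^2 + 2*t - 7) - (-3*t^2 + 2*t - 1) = -t^5 - 3*t^3 - 7*t^2 - 6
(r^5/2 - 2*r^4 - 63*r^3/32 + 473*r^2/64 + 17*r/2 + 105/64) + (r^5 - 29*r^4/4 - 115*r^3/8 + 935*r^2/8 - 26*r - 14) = 3*r^5/2 - 37*r^4/4 - 523*r^3/32 + 7953*r^2/64 - 35*r/2 - 791/64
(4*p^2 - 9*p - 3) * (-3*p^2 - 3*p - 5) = -12*p^4 + 15*p^3 + 16*p^2 + 54*p + 15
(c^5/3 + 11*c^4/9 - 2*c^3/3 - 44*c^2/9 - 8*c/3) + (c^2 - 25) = c^5/3 + 11*c^4/9 - 2*c^3/3 - 35*c^2/9 - 8*c/3 - 25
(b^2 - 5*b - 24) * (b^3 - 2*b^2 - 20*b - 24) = b^5 - 7*b^4 - 34*b^3 + 124*b^2 + 600*b + 576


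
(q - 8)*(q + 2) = q^2 - 6*q - 16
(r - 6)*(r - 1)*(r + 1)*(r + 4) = r^4 - 2*r^3 - 25*r^2 + 2*r + 24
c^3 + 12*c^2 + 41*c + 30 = (c + 1)*(c + 5)*(c + 6)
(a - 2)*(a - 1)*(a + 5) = a^3 + 2*a^2 - 13*a + 10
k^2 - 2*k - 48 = (k - 8)*(k + 6)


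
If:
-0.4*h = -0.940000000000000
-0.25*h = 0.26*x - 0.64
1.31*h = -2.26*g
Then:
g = -1.36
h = 2.35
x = 0.20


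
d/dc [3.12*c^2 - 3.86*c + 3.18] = 6.24*c - 3.86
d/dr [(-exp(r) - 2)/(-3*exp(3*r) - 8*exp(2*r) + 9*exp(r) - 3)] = (-(exp(r) + 2)*(9*exp(2*r) + 16*exp(r) - 9) + 3*exp(3*r) + 8*exp(2*r) - 9*exp(r) + 3)*exp(r)/(3*exp(3*r) + 8*exp(2*r) - 9*exp(r) + 3)^2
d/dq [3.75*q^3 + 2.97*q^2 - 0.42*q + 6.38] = 11.25*q^2 + 5.94*q - 0.42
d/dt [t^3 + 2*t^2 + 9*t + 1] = 3*t^2 + 4*t + 9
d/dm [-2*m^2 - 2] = -4*m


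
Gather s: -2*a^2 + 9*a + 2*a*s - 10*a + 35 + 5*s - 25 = -2*a^2 - a + s*(2*a + 5) + 10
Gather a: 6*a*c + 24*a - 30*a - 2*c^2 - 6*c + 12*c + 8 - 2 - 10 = a*(6*c - 6) - 2*c^2 + 6*c - 4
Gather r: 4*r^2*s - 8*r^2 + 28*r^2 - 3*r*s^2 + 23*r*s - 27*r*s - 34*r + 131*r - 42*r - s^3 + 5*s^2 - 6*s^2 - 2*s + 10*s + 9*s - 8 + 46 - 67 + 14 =r^2*(4*s + 20) + r*(-3*s^2 - 4*s + 55) - s^3 - s^2 + 17*s - 15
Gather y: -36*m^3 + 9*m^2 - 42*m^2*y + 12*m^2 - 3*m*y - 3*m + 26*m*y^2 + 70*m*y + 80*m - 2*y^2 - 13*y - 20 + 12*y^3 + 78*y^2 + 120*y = -36*m^3 + 21*m^2 + 77*m + 12*y^3 + y^2*(26*m + 76) + y*(-42*m^2 + 67*m + 107) - 20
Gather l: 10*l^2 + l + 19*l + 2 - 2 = 10*l^2 + 20*l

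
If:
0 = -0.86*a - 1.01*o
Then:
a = -1.17441860465116*o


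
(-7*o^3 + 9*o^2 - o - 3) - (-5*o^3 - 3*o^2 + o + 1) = -2*o^3 + 12*o^2 - 2*o - 4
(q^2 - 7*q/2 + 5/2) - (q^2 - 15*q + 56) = 23*q/2 - 107/2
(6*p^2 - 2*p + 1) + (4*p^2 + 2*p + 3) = 10*p^2 + 4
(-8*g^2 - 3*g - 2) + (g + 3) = -8*g^2 - 2*g + 1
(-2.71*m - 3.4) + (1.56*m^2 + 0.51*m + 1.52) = 1.56*m^2 - 2.2*m - 1.88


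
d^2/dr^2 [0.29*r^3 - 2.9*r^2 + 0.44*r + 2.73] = 1.74*r - 5.8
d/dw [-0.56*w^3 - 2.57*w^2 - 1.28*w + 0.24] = -1.68*w^2 - 5.14*w - 1.28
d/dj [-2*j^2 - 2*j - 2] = -4*j - 2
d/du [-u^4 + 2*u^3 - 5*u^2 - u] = -4*u^3 + 6*u^2 - 10*u - 1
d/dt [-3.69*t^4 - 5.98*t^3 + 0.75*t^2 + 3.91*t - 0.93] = -14.76*t^3 - 17.94*t^2 + 1.5*t + 3.91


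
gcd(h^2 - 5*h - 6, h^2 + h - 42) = h - 6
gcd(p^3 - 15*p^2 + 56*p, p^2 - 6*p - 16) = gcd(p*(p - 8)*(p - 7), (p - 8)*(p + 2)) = p - 8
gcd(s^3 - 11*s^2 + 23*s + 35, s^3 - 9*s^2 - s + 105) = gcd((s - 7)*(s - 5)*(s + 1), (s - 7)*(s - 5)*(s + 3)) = s^2 - 12*s + 35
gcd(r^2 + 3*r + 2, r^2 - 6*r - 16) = r + 2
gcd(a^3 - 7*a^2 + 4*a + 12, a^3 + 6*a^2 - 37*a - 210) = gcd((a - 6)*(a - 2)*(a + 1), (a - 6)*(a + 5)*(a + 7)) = a - 6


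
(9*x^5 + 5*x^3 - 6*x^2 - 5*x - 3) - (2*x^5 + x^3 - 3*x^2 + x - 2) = 7*x^5 + 4*x^3 - 3*x^2 - 6*x - 1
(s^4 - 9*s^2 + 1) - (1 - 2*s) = s^4 - 9*s^2 + 2*s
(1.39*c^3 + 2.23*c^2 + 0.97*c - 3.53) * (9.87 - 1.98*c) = -2.7522*c^4 + 9.3039*c^3 + 20.0895*c^2 + 16.5633*c - 34.8411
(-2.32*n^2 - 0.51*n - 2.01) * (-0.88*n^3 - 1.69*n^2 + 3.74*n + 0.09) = 2.0416*n^5 + 4.3696*n^4 - 6.0461*n^3 + 1.2807*n^2 - 7.5633*n - 0.1809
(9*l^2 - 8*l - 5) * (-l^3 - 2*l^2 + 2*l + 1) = -9*l^5 - 10*l^4 + 39*l^3 + 3*l^2 - 18*l - 5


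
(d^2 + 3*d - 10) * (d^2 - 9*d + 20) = d^4 - 6*d^3 - 17*d^2 + 150*d - 200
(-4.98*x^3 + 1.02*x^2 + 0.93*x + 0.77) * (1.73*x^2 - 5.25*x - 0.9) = -8.6154*x^5 + 27.9096*x^4 + 0.7359*x^3 - 4.4684*x^2 - 4.8795*x - 0.693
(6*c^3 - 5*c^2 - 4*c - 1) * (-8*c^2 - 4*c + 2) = -48*c^5 + 16*c^4 + 64*c^3 + 14*c^2 - 4*c - 2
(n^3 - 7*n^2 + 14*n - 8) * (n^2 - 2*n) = n^5 - 9*n^4 + 28*n^3 - 36*n^2 + 16*n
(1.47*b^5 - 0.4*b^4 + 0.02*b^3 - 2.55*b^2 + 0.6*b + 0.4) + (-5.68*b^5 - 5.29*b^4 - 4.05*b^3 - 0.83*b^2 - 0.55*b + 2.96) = -4.21*b^5 - 5.69*b^4 - 4.03*b^3 - 3.38*b^2 + 0.0499999999999999*b + 3.36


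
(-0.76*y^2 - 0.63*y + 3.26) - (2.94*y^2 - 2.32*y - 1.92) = -3.7*y^2 + 1.69*y + 5.18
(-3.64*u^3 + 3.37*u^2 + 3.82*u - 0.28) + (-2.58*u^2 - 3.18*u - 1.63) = -3.64*u^3 + 0.79*u^2 + 0.64*u - 1.91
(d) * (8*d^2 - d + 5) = 8*d^3 - d^2 + 5*d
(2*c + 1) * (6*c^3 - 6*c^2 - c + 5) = 12*c^4 - 6*c^3 - 8*c^2 + 9*c + 5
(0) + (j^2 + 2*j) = j^2 + 2*j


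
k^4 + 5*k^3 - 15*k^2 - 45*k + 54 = (k - 3)*(k - 1)*(k + 3)*(k + 6)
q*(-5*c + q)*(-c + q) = 5*c^2*q - 6*c*q^2 + q^3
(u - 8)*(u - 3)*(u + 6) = u^3 - 5*u^2 - 42*u + 144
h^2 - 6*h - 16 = (h - 8)*(h + 2)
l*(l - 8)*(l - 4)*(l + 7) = l^4 - 5*l^3 - 52*l^2 + 224*l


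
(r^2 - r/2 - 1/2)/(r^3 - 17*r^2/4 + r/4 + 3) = 2*(2*r + 1)/(4*r^2 - 13*r - 12)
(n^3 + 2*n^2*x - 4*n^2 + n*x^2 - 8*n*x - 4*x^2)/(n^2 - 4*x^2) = (n^3 + 2*n^2*x - 4*n^2 + n*x^2 - 8*n*x - 4*x^2)/(n^2 - 4*x^2)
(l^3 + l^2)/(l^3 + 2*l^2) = (l + 1)/(l + 2)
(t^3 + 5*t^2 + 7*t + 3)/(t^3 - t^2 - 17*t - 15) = (t + 1)/(t - 5)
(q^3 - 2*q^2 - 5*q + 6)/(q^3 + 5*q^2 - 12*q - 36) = (q - 1)/(q + 6)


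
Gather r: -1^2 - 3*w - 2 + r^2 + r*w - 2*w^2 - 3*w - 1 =r^2 + r*w - 2*w^2 - 6*w - 4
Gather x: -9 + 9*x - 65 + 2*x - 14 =11*x - 88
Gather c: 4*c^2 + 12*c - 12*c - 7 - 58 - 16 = 4*c^2 - 81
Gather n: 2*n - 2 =2*n - 2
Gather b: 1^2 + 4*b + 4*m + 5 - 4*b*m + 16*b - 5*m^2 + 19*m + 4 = b*(20 - 4*m) - 5*m^2 + 23*m + 10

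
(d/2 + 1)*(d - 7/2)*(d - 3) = d^3/2 - 9*d^2/4 - 5*d/4 + 21/2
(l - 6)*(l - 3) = l^2 - 9*l + 18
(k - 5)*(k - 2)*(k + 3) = k^3 - 4*k^2 - 11*k + 30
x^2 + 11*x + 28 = (x + 4)*(x + 7)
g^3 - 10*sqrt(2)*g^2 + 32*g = g*(g - 8*sqrt(2))*(g - 2*sqrt(2))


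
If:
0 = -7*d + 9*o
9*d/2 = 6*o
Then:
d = 0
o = 0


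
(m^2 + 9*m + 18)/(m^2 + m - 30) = (m + 3)/(m - 5)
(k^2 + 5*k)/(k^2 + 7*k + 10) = k/(k + 2)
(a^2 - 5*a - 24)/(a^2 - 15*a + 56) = (a + 3)/(a - 7)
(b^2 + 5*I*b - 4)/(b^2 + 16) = (b + I)/(b - 4*I)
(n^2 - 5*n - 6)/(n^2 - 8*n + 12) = (n + 1)/(n - 2)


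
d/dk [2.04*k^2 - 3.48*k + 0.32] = 4.08*k - 3.48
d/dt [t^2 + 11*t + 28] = 2*t + 11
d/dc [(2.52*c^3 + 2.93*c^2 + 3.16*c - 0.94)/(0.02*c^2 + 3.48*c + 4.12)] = (0.0504*c^4 + 17.5392*c^3 + 41.2804*c^2 + 24.1808*c + 16.2904)/(0.0004*c^4 + 0.1392*c^3 + 12.2752*c^2 + 28.6752*c + 16.9744)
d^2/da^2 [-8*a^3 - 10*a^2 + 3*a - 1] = -48*a - 20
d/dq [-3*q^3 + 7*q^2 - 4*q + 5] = -9*q^2 + 14*q - 4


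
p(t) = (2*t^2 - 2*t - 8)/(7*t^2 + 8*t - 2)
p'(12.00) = 0.00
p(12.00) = 0.23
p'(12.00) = 0.00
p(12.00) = 0.23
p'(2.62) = 0.12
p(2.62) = 0.01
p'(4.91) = 0.03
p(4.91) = 0.15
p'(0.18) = 789.86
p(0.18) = 24.90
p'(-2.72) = 0.01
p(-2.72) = 0.44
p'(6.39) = 0.02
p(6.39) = 0.18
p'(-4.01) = 0.02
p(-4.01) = 0.41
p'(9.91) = 0.01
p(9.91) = 0.22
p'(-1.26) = -16.49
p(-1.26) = 2.38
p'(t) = (-14*t - 8)*(2*t^2 - 2*t - 8)/(7*t^2 + 8*t - 2)^2 + (4*t - 2)/(7*t^2 + 8*t - 2) = 2*(15*t^2 + 52*t + 34)/(49*t^4 + 112*t^3 + 36*t^2 - 32*t + 4)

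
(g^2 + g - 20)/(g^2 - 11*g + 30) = (g^2 + g - 20)/(g^2 - 11*g + 30)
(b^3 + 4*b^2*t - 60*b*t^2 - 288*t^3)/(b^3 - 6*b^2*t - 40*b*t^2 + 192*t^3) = (-b - 6*t)/(-b + 4*t)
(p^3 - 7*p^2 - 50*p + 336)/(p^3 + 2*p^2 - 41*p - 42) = (p - 8)/(p + 1)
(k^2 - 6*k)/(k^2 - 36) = k/(k + 6)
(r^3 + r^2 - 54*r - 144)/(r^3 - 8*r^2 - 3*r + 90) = (r^2 - 2*r - 48)/(r^2 - 11*r + 30)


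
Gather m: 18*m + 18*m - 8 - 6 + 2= 36*m - 12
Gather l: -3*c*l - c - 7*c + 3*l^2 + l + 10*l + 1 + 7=-8*c + 3*l^2 + l*(11 - 3*c) + 8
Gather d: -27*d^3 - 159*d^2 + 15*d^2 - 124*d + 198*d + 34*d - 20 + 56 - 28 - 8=-27*d^3 - 144*d^2 + 108*d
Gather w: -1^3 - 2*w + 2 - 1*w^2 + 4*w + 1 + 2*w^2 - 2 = w^2 + 2*w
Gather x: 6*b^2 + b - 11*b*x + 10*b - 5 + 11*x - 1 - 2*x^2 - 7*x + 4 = 6*b^2 + 11*b - 2*x^2 + x*(4 - 11*b) - 2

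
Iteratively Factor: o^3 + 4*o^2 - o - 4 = (o + 4)*(o^2 - 1) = (o + 1)*(o + 4)*(o - 1)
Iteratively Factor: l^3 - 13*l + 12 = (l + 4)*(l^2 - 4*l + 3) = (l - 3)*(l + 4)*(l - 1)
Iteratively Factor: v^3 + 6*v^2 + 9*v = (v)*(v^2 + 6*v + 9) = v*(v + 3)*(v + 3)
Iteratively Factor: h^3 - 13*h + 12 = (h - 3)*(h^2 + 3*h - 4) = (h - 3)*(h - 1)*(h + 4)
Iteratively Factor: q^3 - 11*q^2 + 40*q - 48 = (q - 3)*(q^2 - 8*q + 16) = (q - 4)*(q - 3)*(q - 4)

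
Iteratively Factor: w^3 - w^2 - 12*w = (w - 4)*(w^2 + 3*w) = w*(w - 4)*(w + 3)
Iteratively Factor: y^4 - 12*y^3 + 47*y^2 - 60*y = (y - 5)*(y^3 - 7*y^2 + 12*y) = y*(y - 5)*(y^2 - 7*y + 12) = y*(y - 5)*(y - 4)*(y - 3)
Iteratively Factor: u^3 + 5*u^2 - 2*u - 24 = (u + 3)*(u^2 + 2*u - 8) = (u - 2)*(u + 3)*(u + 4)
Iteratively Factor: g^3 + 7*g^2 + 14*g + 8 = (g + 1)*(g^2 + 6*g + 8) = (g + 1)*(g + 2)*(g + 4)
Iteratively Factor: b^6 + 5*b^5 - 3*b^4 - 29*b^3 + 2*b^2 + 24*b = (b - 2)*(b^5 + 7*b^4 + 11*b^3 - 7*b^2 - 12*b) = (b - 2)*(b + 4)*(b^4 + 3*b^3 - b^2 - 3*b) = (b - 2)*(b + 3)*(b + 4)*(b^3 - b) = b*(b - 2)*(b + 3)*(b + 4)*(b^2 - 1) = b*(b - 2)*(b + 1)*(b + 3)*(b + 4)*(b - 1)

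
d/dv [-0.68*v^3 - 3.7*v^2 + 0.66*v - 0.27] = -2.04*v^2 - 7.4*v + 0.66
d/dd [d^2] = 2*d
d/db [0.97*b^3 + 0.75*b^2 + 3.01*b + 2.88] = 2.91*b^2 + 1.5*b + 3.01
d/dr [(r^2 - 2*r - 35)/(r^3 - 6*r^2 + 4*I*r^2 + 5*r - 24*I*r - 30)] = (-r^4 + 4*r^3 + r^2*(98 - 16*I) + r*(-480 + 280*I) + 235 - 840*I)/(r^6 + r^5*(-12 + 8*I) + r^4*(30 - 96*I) + r^3*(72 + 328*I) + r^2*(-191 - 480*I) + r*(-300 + 1440*I) + 900)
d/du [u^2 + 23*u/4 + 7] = 2*u + 23/4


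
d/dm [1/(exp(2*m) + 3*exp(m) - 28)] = (-2*exp(m) - 3)*exp(m)/(exp(2*m) + 3*exp(m) - 28)^2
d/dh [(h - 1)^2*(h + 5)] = 3*(h - 1)*(h + 3)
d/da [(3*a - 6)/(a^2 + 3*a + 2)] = 3*(-a^2 + 4*a + 8)/(a^4 + 6*a^3 + 13*a^2 + 12*a + 4)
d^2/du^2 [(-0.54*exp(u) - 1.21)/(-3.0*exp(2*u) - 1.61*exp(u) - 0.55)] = (4.86*exp(4*u) + 40.9518*exp(3*u) + 12.1869*exp(2*u) - 5.327729*exp(u) - 0.908105)*exp(u)/(27.0*exp(6*u) + 43.47*exp(5*u) + 38.1789*exp(4*u) + 20.112281*exp(3*u) + 6.999465*exp(2*u) + 1.461075*exp(u) + 0.166375)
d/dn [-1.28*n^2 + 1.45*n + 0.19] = 1.45 - 2.56*n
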